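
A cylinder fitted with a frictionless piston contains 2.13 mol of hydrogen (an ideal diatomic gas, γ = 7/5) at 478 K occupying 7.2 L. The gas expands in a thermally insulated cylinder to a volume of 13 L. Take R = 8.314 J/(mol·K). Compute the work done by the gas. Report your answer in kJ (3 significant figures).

Adiabatic: TV^(γ−1) = const with γ = 7/5.
T₂ = T₁ (V₁/V₂)^(γ−1) = 478 × (7.2/13)^0.4 = 478 × 0.7895 = 377.4 K.
W_by = nCᵥ(T₁ − T₂) = (2.13)(20.79)(478 − 377.4) = 4454 J.

W ≈ 4.45 kJ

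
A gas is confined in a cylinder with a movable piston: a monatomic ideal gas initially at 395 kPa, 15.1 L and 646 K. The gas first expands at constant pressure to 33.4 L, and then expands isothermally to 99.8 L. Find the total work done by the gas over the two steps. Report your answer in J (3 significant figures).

W_total ≈ 21700 J

Step 1 (isobaric): W = PΔV = (395 kPa)(33.4 − 15.1 L) = 7228 J.
After step 1: P = 395 kPa, V = 33.4 L, T = 1429 K.
Step 2 (isothermal): W = P₁V₁ ln(V₂/V₁) = (13193) ln(99.8/33.4) = 14441 J.
W_total = 7228 + 14441 = 21670 J.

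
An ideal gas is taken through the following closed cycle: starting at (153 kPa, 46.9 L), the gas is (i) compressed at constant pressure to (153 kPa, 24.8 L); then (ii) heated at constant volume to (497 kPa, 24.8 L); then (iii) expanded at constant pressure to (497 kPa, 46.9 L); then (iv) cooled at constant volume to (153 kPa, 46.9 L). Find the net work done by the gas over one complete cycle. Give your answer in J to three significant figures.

W_net ≈ 7600 J

Constant-volume legs do no work.
W(i) = (153)(24.8 − 46.9) = -3381 J; W(iii) = (497)(46.9 − 24.8) = 10984 J.
W_net = -3381 + 10984 = 7602 J (the clockwise enclosed area).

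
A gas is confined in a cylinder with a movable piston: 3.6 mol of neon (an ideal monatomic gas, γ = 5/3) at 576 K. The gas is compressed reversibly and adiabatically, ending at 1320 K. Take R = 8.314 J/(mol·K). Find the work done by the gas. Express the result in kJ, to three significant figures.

Adiabatic ⇒ Q = 0, so W_by = −ΔU = nCᵥ(T₁ − T₂).
Cᵥ = 3R/2 = 12.47 J/(mol·K).
W = (3.6)(12.47)(576 − 1320) = -33402 J.

W ≈ -33.4 kJ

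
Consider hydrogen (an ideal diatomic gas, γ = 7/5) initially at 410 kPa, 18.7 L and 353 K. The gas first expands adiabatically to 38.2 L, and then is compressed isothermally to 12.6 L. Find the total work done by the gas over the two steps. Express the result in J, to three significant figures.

Step 1 (adiabatic): W = (P₁V₁ − P₂V₂)/(γ−1) = (7667 − 5762)/0.4 = 4764 J.
After step 1: P = 150.8 kPa, V = 38.2 L, T = 265.3 K.
Step 2 (isothermal): W = P₁V₁ ln(V₂/V₁) = (5762) ln(12.6/38.2) = -6390 J.
W_total = 4764 − 6390 = -1627 J.

W_total ≈ -1630 J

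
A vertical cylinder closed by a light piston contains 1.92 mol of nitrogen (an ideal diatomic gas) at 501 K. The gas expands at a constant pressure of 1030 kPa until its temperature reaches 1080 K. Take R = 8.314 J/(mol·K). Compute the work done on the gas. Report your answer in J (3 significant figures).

W ≈ -9240 J

Isobaric: W = P ΔV = nR ΔT.
W = (1.92)(8.314)(1080 − 501) = 9243 J.
Work on gas = −W_by = -9243 J.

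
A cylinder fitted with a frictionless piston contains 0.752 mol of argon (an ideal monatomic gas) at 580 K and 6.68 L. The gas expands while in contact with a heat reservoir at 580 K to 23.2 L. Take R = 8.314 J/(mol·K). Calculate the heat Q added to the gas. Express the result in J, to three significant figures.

Q ≈ 4510 J

Isothermal ⇒ ΔU = 0, so Q = W = nRT ln(V₂/V₁).
Q = (0.752)(8.314)(580) ln(23.2/6.68) = 3626 × 1.245 = 4515 J.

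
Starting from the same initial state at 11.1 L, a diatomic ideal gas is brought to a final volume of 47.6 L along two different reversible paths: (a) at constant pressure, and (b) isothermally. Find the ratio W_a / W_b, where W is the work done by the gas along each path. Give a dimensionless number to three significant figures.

W_a / W_b ≈ 2.26

Path (a) isobaric: W = P₁(V₂ − V₁) → W_a/(P₁V₁) = 3.288.
Path (b) isothermal: W = P₁V₁ ln(V₂/V₁) → W_b/(P₁V₁) = 1.456.
W_a / W_b = 3.288 / 1.456 = 2.259.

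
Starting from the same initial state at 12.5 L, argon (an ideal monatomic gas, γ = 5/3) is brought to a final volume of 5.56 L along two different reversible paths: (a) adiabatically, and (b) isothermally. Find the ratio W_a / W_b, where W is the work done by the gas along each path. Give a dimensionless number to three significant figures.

W_a / W_b ≈ 1.33

Path (a) adiabatic: W = P₁V₁(1 − (V₁/V₂)^(γ−1))/(γ−1) → W_a/(P₁V₁) = -1.074.
Path (b) isothermal: W = P₁V₁ ln(V₂/V₁) → W_b/(P₁V₁) = -0.8101.
W_a / W_b = -1.074 / -0.8101 = 1.326.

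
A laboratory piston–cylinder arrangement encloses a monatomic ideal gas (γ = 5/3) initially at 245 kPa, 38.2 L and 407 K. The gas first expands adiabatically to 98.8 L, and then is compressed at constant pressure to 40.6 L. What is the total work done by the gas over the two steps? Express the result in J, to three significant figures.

W_total ≈ 3660 J

Step 1 (adiabatic): W = (P₁V₁ − P₂V₂)/(γ−1) = (9359 − 4967)/0.667 = 6588 J.
After step 1: P = 50.27 kPa, V = 98.8 L, T = 216 K.
Step 2 (isobaric): W = PΔV = (50.27 kPa)(40.6 − 98.8 L) = -2926 J.
W_total = 6588 − 2926 = 3662 J.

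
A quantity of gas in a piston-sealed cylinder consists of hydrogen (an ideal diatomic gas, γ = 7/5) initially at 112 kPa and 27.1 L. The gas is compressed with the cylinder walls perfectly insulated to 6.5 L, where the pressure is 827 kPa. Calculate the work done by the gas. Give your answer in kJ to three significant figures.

W ≈ -5.85 kJ

Adiabatic: W = (P₁V₁ − P₂V₂)/(γ − 1) with γ = 7/5.
P₁V₁ = 3035 J, P₂V₂ = 5376 J.
W = (3035 − 5376) / 0.4 = -5851 J.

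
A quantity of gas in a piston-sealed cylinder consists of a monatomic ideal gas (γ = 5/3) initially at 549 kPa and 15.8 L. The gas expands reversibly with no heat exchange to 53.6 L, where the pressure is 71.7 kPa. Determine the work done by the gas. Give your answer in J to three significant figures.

W ≈ 7250 J

Adiabatic: W = (P₁V₁ − P₂V₂)/(γ − 1) with γ = 5/3.
P₁V₁ = 8674 J, P₂V₂ = 3843 J.
W = (8674 − 3843) / 0.6667 = 7247 J.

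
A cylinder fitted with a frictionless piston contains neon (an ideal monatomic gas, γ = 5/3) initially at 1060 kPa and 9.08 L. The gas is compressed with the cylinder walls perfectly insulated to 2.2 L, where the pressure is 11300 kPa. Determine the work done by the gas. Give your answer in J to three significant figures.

W ≈ -22900 J

Adiabatic: W = (P₁V₁ − P₂V₂)/(γ − 1) with γ = 5/3.
P₁V₁ = 9625 J, P₂V₂ = 24860 J.
W = (9625 − 24860) / 0.6667 = -22853 J.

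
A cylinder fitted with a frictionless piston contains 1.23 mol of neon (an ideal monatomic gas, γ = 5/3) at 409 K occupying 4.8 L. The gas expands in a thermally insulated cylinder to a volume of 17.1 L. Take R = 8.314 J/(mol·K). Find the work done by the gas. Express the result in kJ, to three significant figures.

W ≈ 3.58 kJ

Adiabatic: TV^(γ−1) = const with γ = 5/3.
T₂ = T₁ (V₁/V₂)^(γ−1) = 409 × (4.8/17.1)^0.667 = 409 × 0.4287 = 175.3 K.
W_by = nCᵥ(T₁ − T₂) = (1.23)(12.47)(409 − 175.3) = 3584 J.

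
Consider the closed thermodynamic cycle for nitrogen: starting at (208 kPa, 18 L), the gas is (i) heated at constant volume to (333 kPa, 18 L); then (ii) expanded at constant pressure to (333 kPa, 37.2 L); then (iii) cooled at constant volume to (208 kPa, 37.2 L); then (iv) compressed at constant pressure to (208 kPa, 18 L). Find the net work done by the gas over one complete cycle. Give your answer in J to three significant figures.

W_net ≈ 2400 J

Constant-volume legs do no work.
W(ii) = (333)(37.2 − 18) = 6394 J; W(iv) = (208)(18 − 37.2) = -3994 J.
W_net = 6394 − 3994 = 2400 J (the clockwise enclosed area).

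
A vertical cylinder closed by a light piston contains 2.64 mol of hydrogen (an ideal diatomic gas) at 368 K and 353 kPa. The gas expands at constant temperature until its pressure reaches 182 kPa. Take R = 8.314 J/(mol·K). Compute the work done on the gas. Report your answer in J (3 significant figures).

Isothermal process: W = nRT ln(V₂/V₁) = nRT ln(P₁/P₂).
W = (2.64)(8.314)(368) × ln(353/182)
  = 8077 × ln(1.94) = 8077 × 0.6625
W_by_gas = 5351 J; work on gas = −W_by = -5351 J.

W ≈ -5350 J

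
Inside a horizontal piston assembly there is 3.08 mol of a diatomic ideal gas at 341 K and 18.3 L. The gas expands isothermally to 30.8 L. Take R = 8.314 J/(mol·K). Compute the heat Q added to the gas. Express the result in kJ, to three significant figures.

Isothermal ⇒ ΔU = 0, so Q = W = nRT ln(V₂/V₁).
Q = (3.08)(8.314)(341) ln(30.8/18.3) = 8732 × 0.5206 = 4546 J.

Q ≈ 4.55 kJ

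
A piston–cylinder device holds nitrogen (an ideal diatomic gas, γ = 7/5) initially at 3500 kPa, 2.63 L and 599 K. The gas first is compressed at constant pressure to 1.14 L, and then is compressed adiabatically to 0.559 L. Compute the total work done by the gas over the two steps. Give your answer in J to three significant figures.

Step 1 (isobaric): W = PΔV = (3500 kPa)(1.14 − 2.63 L) = -5215 J.
After step 1: P = 3500 kPa, V = 1.14 L, T = 259.6 K.
Step 2 (adiabatic): W = (P₁V₁ − P₂V₂)/(γ−1) = (3990 − 5306)/0.4 = -3290 J.
W_total = -5215 − 3290 = -8505 J.

W_total ≈ -8510 J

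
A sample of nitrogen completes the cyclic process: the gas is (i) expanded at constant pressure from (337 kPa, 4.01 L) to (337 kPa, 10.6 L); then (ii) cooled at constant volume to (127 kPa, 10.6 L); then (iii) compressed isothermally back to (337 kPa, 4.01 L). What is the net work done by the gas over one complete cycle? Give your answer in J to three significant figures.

Leg (i): W = PΔV = (337)(10.6 − 4.01) = 2221 J.
Leg (ii): W = 0.
Leg (iii): W = PᵢVᵢ ln(V_f/Vᵢ) = (1346) ln(4.01/10.6) = -1309 J.
W_net = 2221 − 1309 = 912.2 J.

W_net ≈ 912 J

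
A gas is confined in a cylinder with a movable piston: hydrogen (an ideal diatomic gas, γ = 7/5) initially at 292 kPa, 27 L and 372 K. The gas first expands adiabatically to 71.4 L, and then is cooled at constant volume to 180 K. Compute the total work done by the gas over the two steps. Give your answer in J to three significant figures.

Step 1 (adiabatic): W = (P₁V₁ − P₂V₂)/(γ−1) = (7884 − 5343)/0.4 = 6352 J.
Step 2 (isochoric): W = 0 (constant volume).
W_total = 6352 + 0 = 6352 J.

W_total ≈ 6350 J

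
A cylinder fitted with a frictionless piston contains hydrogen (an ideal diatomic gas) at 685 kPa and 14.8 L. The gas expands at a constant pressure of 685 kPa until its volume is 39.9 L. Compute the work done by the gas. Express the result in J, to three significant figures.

Isobaric: W = P ΔV.
W = (685 kPa)(39.9 − 14.8 L) = (685)(25.1) = 17194 J.

W ≈ 17200 J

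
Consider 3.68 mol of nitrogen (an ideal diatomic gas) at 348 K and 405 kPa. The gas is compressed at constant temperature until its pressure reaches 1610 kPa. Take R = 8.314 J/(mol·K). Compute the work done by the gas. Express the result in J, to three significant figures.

Isothermal process: W = nRT ln(V₂/V₁) = nRT ln(P₁/P₂).
W = (3.68)(8.314)(348) × ln(405/1610)
  = 10647 × ln(0.2516) = 10647 × -1.38
W_by_gas = -14694 J.

W ≈ -14700 J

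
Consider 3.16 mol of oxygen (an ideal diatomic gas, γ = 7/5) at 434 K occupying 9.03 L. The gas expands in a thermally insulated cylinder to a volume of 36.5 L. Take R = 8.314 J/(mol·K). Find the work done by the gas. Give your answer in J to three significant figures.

Adiabatic: TV^(γ−1) = const with γ = 7/5.
T₂ = T₁ (V₁/V₂)^(γ−1) = 434 × (9.03/36.5)^0.4 = 434 × 0.5719 = 248.2 K.
W_by = nCᵥ(T₁ − T₂) = (3.16)(20.79)(434 − 248.2) = 12202 J.

W ≈ 12200 J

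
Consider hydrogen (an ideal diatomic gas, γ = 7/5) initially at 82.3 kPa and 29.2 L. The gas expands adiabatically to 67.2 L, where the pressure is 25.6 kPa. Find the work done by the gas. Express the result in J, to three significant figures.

W ≈ 1710 J

Adiabatic: W = (P₁V₁ − P₂V₂)/(γ − 1) with γ = 7/5.
P₁V₁ = 2403 J, P₂V₂ = 1720 J.
W = (2403 − 1720) / 0.4 = 1707 J.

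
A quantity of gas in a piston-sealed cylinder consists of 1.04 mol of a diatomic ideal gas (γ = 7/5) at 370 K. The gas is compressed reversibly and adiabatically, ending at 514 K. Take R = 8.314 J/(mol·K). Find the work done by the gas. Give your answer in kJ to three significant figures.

W ≈ -3.11 kJ

Adiabatic ⇒ Q = 0, so W_by = −ΔU = nCᵥ(T₁ − T₂).
Cᵥ = 5R/2 = 20.79 J/(mol·K).
W = (1.04)(20.79)(370 − 514) = -3113 J.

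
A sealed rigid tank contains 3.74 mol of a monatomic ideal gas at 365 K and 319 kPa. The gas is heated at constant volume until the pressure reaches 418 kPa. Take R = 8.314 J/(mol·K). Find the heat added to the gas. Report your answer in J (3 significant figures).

Constant volume ⇒ W = 0, so Q = ΔU = nCᵥΔT with Cᵥ = 3R/2 = 12.47 J/(mol·K).
At constant V, T₂/T₁ = P₂/P₁ ⇒ ΔT = T₁(P₂/P₁ − 1) = 365·(418/319 − 1) = 113.3 K.
ΔU = (3.74)(12.47)(113.3) = 5283 J.

Q ≈ 5280 J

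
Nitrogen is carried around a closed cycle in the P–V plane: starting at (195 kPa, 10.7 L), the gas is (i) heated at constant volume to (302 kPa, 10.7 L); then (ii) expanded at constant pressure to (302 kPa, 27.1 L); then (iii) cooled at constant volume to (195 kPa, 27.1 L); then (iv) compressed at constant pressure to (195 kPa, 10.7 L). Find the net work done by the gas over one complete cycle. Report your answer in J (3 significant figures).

Constant-volume legs do no work.
W(ii) = (302)(27.1 − 10.7) = 4953 J; W(iv) = (195)(10.7 − 27.1) = -3198 J.
W_net = 4953 − 3198 = 1755 J (the clockwise enclosed area).

W_net ≈ 1750 J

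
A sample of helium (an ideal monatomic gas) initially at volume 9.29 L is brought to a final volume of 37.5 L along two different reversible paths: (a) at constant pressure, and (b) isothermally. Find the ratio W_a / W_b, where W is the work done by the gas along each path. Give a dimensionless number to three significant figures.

Path (a) isobaric: W = P₁(V₂ − V₁) → W_a/(P₁V₁) = 3.037.
Path (b) isothermal: W = P₁V₁ ln(V₂/V₁) → W_b/(P₁V₁) = 1.395.
W_a / W_b = 3.037 / 1.395 = 2.176.

W_a / W_b ≈ 2.18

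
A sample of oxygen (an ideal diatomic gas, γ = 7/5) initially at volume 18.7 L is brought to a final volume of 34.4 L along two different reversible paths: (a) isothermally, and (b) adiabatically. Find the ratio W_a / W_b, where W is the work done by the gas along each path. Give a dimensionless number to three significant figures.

W_a / W_b ≈ 1.13

Path (a) isothermal: W = P₁V₁ ln(V₂/V₁) → W_a/(P₁V₁) = 0.6095.
Path (b) adiabatic: W = P₁V₁(1 − (V₁/V₂)^(γ−1))/(γ−1) → W_b/(P₁V₁) = 0.5409.
W_a / W_b = 0.6095 / 0.5409 = 1.127.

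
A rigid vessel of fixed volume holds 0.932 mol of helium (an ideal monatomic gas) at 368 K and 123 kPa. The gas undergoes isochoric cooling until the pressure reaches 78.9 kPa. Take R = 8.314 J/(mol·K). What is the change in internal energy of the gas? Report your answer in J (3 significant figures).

ΔU ≈ -1530 J

Constant volume ⇒ W = 0, so Q = ΔU = nCᵥΔT with Cᵥ = 3R/2 = 12.47 J/(mol·K).
At constant V, T₂/T₁ = P₂/P₁ ⇒ ΔT = T₁(P₂/P₁ − 1) = 368·(78.9/123 − 1) = -131.9 K.
ΔU = (0.932)(12.47)(-131.9) = -1534 J.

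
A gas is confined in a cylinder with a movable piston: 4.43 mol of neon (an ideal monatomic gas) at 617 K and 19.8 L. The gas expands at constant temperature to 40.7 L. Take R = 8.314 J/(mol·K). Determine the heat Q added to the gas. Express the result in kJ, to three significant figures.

Isothermal ⇒ ΔU = 0, so Q = W = nRT ln(V₂/V₁).
Q = (4.43)(8.314)(617) ln(40.7/19.8) = 22725 × 0.7205 = 16374 J.

Q ≈ 16.4 kJ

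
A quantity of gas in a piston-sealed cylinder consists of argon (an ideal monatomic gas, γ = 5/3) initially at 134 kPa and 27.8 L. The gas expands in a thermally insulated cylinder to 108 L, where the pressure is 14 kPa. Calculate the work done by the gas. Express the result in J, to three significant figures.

W ≈ 3320 J

Adiabatic: W = (P₁V₁ − P₂V₂)/(γ − 1) with γ = 5/3.
P₁V₁ = 3725 J, P₂V₂ = 1512 J.
W = (3725 − 1512) / 0.6667 = 3320 J.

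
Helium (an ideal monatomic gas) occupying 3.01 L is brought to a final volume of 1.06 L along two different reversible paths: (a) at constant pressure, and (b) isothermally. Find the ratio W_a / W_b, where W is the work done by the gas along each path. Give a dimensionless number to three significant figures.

W_a / W_b ≈ 0.621

Path (a) isobaric: W = P₁(V₂ − V₁) → W_a/(P₁V₁) = -0.6478.
Path (b) isothermal: W = P₁V₁ ln(V₂/V₁) → W_b/(P₁V₁) = -1.044.
W_a / W_b = -0.6478 / -1.044 = 0.6207.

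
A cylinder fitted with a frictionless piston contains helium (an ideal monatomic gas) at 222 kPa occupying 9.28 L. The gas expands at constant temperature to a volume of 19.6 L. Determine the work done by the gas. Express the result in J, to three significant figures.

Isothermal: W = nRT ln(V₂/V₁) = P₁V₁ ln(V₂/V₁).
P₁V₁ = (222 kPa)(9.28 L) = 2060 J.
W = 2060 × ln(19.6/9.28) = 2060 × 0.7477
W_by_gas = 1540 J.

W ≈ 1540 J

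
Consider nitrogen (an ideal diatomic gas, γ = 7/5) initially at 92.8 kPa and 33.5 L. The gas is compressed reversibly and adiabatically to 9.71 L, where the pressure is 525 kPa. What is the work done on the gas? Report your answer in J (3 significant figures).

W ≈ 4970 J

Adiabatic: W = (P₁V₁ − P₂V₂)/(γ − 1) with γ = 7/5.
P₁V₁ = 3109 J, P₂V₂ = 5098 J.
W = (3109 − 5098) / 0.4 = -4972 J.
Work on gas = −W_by = 4972 J.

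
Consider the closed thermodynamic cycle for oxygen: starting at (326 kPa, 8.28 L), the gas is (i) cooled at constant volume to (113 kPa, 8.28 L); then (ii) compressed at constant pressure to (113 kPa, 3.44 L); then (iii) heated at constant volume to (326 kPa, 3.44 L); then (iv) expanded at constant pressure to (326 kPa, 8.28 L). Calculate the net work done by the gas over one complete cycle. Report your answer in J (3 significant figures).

Constant-volume legs do no work.
W(ii) = (113)(3.44 − 8.28) = -546.9 J; W(iv) = (326)(8.28 − 3.44) = 1578 J.
W_net = -546.9 + 1578 = 1031 J (the clockwise enclosed area).

W_net ≈ 1030 J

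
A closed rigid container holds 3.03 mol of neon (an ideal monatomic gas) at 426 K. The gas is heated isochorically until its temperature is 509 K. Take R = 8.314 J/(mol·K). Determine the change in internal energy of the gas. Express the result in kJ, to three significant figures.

Constant volume ⇒ W = 0, so Q = ΔU = nCᵥΔT with Cᵥ = 3R/2 = 12.47 J/(mol·K).
ΔU = (3.03)(12.47)(509 − 426) = 3136 J.

ΔU ≈ 3.14 kJ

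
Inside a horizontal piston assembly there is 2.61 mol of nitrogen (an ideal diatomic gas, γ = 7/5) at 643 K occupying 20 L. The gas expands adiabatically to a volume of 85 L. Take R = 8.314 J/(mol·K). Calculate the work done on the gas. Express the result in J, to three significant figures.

Adiabatic: TV^(γ−1) = const with γ = 7/5.
T₂ = T₁ (V₁/V₂)^(γ−1) = 643 × (20/85)^0.4 = 643 × 0.5606 = 360.5 K.
W_by = nCᵥ(T₁ − T₂) = (2.61)(20.79)(643 − 360.5) = 15328 J.
Work on gas = −W_by = -15328 J.

W ≈ -15300 J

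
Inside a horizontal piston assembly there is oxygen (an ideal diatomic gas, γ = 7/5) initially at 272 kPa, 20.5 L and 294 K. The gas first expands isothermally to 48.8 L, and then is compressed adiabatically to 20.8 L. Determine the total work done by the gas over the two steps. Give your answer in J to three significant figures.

W_total ≈ -831 J

Step 1 (isothermal): W = P₁V₁ ln(V₂/V₁) = (5576) ln(48.8/20.5) = 4836 J.
After step 1: P = 114.3 kPa, V = 48.8 L, T = 294 K.
Step 2 (adiabatic): W = (P₁V₁ − P₂V₂)/(γ−1) = (5576 − 7843)/0.4 = -5667 J.
W_total = 4836 − 5667 = -830.6 J.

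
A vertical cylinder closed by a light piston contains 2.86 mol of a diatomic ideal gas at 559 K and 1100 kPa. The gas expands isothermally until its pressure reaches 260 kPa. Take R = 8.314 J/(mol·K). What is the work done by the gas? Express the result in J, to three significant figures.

W ≈ 19200 J

Isothermal process: W = nRT ln(V₂/V₁) = nRT ln(P₁/P₂).
W = (2.86)(8.314)(559) × ln(1100/260)
  = 13292 × ln(4.231) = 13292 × 1.442
W_by_gas = 19172 J.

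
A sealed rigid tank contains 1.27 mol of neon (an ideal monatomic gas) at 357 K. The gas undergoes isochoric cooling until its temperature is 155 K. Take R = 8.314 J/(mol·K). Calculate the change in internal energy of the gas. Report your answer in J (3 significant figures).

ΔU ≈ -3200 J

Constant volume ⇒ W = 0, so Q = ΔU = nCᵥΔT with Cᵥ = 3R/2 = 12.47 J/(mol·K).
ΔU = (1.27)(12.47)(155 − 357) = -3199 J.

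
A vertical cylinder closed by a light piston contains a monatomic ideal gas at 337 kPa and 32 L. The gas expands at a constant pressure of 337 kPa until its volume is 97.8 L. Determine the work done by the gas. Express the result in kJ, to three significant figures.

W ≈ 22.2 kJ

Isobaric: W = P ΔV.
W = (337 kPa)(97.8 − 32 L) = (337)(65.8) = 22175 J.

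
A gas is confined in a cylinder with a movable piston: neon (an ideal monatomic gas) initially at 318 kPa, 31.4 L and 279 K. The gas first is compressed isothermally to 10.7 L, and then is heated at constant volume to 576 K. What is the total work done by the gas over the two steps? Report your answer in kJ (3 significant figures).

Step 1 (isothermal): W = P₁V₁ ln(V₂/V₁) = (9985) ln(10.7/31.4) = -10750 J.
Step 2 (isochoric): W = 0 (constant volume).
W_total = -10750 + 0 = -10750 J.

W_total ≈ -10.7 kJ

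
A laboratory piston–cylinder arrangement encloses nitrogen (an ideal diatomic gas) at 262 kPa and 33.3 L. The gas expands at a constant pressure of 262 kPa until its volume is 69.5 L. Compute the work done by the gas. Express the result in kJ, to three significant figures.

Isobaric: W = P ΔV.
W = (262 kPa)(69.5 − 33.3 L) = (262)(36.2) = 9484 J.

W ≈ 9.48 kJ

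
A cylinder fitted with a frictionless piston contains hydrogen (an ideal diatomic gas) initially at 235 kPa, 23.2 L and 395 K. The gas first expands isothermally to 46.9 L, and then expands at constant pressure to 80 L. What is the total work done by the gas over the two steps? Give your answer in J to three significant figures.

W_total ≈ 7690 J

Step 1 (isothermal): W = P₁V₁ ln(V₂/V₁) = (5452) ln(46.9/23.2) = 3837 J.
After step 1: P = 116.2 kPa, V = 46.9 L, T = 395 K.
Step 2 (isobaric): W = PΔV = (116.2 kPa)(80 − 46.9 L) = 3848 J.
W_total = 3837 + 3848 = 7685 J.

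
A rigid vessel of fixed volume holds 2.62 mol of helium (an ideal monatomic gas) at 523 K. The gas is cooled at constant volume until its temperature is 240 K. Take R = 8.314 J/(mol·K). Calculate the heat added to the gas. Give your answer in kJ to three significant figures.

Q ≈ -9.25 kJ

Constant volume ⇒ W = 0, so Q = ΔU = nCᵥΔT with Cᵥ = 3R/2 = 12.47 J/(mol·K).
ΔU = (2.62)(12.47)(240 − 523) = -9247 J.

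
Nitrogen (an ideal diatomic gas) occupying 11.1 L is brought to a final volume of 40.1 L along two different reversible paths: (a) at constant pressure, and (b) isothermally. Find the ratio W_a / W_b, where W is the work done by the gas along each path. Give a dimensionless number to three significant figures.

Path (a) isobaric: W = P₁(V₂ − V₁) → W_a/(P₁V₁) = 2.613.
Path (b) isothermal: W = P₁V₁ ln(V₂/V₁) → W_b/(P₁V₁) = 1.284.
W_a / W_b = 2.613 / 1.284 = 2.034.

W_a / W_b ≈ 2.03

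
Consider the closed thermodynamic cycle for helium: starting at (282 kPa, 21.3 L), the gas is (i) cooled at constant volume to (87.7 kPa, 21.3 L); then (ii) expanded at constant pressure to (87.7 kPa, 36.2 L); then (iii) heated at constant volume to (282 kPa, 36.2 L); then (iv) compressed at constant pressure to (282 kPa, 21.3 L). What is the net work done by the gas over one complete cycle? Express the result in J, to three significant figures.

Constant-volume legs do no work.
W(ii) = (87.7)(36.2 − 21.3) = 1307 J; W(iv) = (282)(21.3 − 36.2) = -4202 J.
W_net = 1307 − 4202 = -2895 J (the counter-clockwise enclosed area).

W_net ≈ -2900 J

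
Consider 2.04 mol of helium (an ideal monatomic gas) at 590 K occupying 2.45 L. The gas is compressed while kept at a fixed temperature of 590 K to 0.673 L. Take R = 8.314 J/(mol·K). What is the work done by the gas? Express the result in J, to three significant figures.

W ≈ -12900 J

Isothermal: W = nRT ln(V₂/V₁).
W = (2.04)(8.314)(590) × ln(0.673/2.45)
  = 10007 × -1.292
W_by_gas = -12930 J.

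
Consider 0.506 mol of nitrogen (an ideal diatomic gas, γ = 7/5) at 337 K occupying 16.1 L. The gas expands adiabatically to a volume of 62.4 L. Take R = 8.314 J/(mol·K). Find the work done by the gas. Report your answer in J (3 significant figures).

Adiabatic: TV^(γ−1) = const with γ = 7/5.
T₂ = T₁ (V₁/V₂)^(γ−1) = 337 × (16.1/62.4)^0.4 = 337 × 0.5816 = 196 K.
W_by = nCᵥ(T₁ − T₂) = (0.506)(20.79)(337 − 196) = 1483 J.

W ≈ 1480 J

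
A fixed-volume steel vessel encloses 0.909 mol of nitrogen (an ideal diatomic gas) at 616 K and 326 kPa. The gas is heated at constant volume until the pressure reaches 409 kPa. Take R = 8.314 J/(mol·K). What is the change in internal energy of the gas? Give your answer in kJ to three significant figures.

ΔU ≈ 2.96 kJ

Constant volume ⇒ W = 0, so Q = ΔU = nCᵥΔT with Cᵥ = 5R/2 = 20.79 J/(mol·K).
At constant V, T₂/T₁ = P₂/P₁ ⇒ ΔT = T₁(P₂/P₁ − 1) = 616·(409/326 − 1) = 156.8 K.
ΔU = (0.909)(20.79)(156.8) = 2963 J.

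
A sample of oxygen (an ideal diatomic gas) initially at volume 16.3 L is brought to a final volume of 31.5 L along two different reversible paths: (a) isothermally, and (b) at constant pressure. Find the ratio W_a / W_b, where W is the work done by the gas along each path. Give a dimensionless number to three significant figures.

Path (a) isothermal: W = P₁V₁ ln(V₂/V₁) → W_a/(P₁V₁) = 0.6588.
Path (b) isobaric: W = P₁(V₂ − V₁) → W_b/(P₁V₁) = 0.9325.
W_a / W_b = 0.6588 / 0.9325 = 0.7065.

W_a / W_b ≈ 0.707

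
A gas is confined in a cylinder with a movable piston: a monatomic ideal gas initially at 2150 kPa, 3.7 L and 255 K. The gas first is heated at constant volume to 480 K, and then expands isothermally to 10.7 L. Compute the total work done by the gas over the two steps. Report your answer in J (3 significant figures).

W_total ≈ 15900 J

Step 1 (isochoric): W = 0 (constant volume).
After step 1: P = 4047 kPa (V unchanged).
Step 2 (isothermal): W = P₁V₁ ln(V₂/V₁) = (14974) ln(10.7/3.7) = 15901 J.
W_total = 0 + 15901 = 15901 J.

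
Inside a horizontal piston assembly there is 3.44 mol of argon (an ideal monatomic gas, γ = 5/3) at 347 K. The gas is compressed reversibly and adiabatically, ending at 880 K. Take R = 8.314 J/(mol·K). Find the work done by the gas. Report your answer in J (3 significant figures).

W ≈ -22900 J

Adiabatic ⇒ Q = 0, so W_by = −ΔU = nCᵥ(T₁ − T₂).
Cᵥ = 3R/2 = 12.47 J/(mol·K).
W = (3.44)(12.47)(347 − 880) = -22866 J.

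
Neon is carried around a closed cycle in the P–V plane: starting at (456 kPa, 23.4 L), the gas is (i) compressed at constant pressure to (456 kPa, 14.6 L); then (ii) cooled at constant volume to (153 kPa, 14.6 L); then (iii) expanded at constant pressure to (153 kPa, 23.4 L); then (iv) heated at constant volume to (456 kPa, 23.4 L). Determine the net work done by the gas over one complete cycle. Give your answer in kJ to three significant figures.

Constant-volume legs do no work.
W(i) = (456)(14.6 − 23.4) = -4013 J; W(iii) = (153)(23.4 − 14.6) = 1346 J.
W_net = -4013 + 1346 = -2666 J (the counter-clockwise enclosed area).

W_net ≈ -2.67 kJ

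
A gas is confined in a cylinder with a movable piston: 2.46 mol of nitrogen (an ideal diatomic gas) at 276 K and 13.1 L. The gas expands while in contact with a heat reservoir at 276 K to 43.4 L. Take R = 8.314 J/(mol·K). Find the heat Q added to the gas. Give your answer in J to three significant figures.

Isothermal ⇒ ΔU = 0, so Q = W = nRT ln(V₂/V₁).
Q = (2.46)(8.314)(276) ln(43.4/13.1) = 5645 × 1.198 = 6762 J.

Q ≈ 6760 J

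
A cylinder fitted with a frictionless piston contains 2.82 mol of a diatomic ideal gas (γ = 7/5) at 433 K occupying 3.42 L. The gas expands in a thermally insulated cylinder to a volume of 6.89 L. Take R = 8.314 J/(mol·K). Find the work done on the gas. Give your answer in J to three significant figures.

Adiabatic: TV^(γ−1) = const with γ = 7/5.
T₂ = T₁ (V₁/V₂)^(γ−1) = 433 × (3.42/6.89)^0.4 = 433 × 0.7557 = 327.2 K.
W_by = nCᵥ(T₁ − T₂) = (2.82)(20.79)(433 − 327.2) = 6201 J.
Work on gas = −W_by = -6201 J.

W ≈ -6200 J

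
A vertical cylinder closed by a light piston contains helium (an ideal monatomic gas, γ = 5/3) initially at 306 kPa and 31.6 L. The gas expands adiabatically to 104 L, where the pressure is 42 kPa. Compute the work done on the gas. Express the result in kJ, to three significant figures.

Adiabatic: W = (P₁V₁ − P₂V₂)/(γ − 1) with γ = 5/3.
P₁V₁ = 9670 J, P₂V₂ = 4368 J.
W = (9670 − 4368) / 0.6667 = 7952 J.
Work on gas = −W_by = -7952 J.

W ≈ -7.95 kJ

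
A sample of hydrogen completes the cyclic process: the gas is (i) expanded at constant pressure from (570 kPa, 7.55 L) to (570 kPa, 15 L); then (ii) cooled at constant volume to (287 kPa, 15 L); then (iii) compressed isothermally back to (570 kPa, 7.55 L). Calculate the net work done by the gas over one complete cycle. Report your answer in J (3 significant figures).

W_net ≈ 1290 J

Leg (i): W = PΔV = (570)(15 − 7.55) = 4246 J.
Leg (ii): W = 0.
Leg (iii): W = PᵢVᵢ ln(V_f/Vᵢ) = (4305) ln(7.55/15) = -2955 J.
W_net = 4246 − 2955 = 1291 J.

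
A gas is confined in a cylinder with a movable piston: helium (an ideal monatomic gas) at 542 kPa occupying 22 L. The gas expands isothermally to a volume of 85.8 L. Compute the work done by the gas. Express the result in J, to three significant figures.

Isothermal: W = nRT ln(V₂/V₁) = P₁V₁ ln(V₂/V₁).
P₁V₁ = (542 kPa)(22 L) = 11924 J.
W = 11924 × ln(85.8/22) = 11924 × 1.361
W_by_gas = 16228 J.

W ≈ 16200 J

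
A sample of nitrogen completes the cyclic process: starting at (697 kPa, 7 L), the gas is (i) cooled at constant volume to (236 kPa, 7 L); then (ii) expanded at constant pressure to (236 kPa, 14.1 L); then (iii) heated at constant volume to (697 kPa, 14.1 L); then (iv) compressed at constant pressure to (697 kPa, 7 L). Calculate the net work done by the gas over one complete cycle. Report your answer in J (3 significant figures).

Constant-volume legs do no work.
W(ii) = (236)(14.1 − 7) = 1676 J; W(iv) = (697)(7 − 14.1) = -4949 J.
W_net = 1676 − 4949 = -3273 J (the counter-clockwise enclosed area).

W_net ≈ -3270 J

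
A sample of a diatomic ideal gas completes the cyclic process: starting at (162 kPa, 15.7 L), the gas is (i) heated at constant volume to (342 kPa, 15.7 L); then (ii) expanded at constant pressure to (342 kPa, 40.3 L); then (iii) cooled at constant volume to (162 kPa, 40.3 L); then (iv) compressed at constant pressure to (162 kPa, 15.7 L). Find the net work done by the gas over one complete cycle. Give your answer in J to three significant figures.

Constant-volume legs do no work.
W(ii) = (342)(40.3 − 15.7) = 8413 J; W(iv) = (162)(15.7 − 40.3) = -3985 J.
W_net = 8413 − 3985 = 4428 J (the clockwise enclosed area).

W_net ≈ 4430 J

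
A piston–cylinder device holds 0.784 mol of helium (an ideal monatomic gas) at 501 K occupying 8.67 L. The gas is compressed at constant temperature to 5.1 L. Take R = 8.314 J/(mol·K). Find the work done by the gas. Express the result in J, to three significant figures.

Isothermal: W = nRT ln(V₂/V₁).
W = (0.784)(8.314)(501) × ln(5.1/8.67)
  = 3266 × -0.5306
W_by_gas = -1733 J.

W ≈ -1730 J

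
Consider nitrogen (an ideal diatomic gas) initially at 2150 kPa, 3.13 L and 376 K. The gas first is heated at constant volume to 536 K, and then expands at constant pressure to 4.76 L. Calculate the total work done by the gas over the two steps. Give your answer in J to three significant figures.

Step 1 (isochoric): W = 0 (constant volume).
After step 1: P = 3065 kPa (V unchanged).
Step 2 (isobaric): W = PΔV = (3065 kPa)(4.76 − 3.13 L) = 4996 J.
W_total = 0 + 4996 = 4996 J.

W_total ≈ 5000 J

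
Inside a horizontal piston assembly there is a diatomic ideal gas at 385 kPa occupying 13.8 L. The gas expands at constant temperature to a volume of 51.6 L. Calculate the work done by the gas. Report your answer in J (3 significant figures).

Isothermal: W = nRT ln(V₂/V₁) = P₁V₁ ln(V₂/V₁).
P₁V₁ = (385 kPa)(13.8 L) = 5313 J.
W = 5313 × ln(51.6/13.8) = 5313 × 1.319
W_by_gas = 7007 J.

W ≈ 7010 J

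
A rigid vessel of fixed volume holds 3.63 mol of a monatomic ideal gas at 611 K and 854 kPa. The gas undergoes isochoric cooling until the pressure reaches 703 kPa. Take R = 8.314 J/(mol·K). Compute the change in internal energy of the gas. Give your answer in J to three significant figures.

ΔU ≈ -4890 J

Constant volume ⇒ W = 0, so Q = ΔU = nCᵥΔT with Cᵥ = 3R/2 = 12.47 J/(mol·K).
At constant V, T₂/T₁ = P₂/P₁ ⇒ ΔT = T₁(P₂/P₁ − 1) = 611·(703/854 − 1) = -108 K.
ΔU = (3.63)(12.47)(-108) = -4891 J.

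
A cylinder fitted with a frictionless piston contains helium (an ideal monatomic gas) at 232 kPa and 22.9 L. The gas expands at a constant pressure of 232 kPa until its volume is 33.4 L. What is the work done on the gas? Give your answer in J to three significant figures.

Isobaric: W = P ΔV.
W = (232 kPa)(33.4 − 22.9 L) = (232)(10.5) = 2436 J.
Work on gas = −W_by = -2436 J.

W ≈ -2440 J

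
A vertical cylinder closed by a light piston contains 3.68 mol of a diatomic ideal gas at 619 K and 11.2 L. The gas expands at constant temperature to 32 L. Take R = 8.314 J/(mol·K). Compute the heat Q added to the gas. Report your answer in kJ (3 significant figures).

Isothermal ⇒ ΔU = 0, so Q = W = nRT ln(V₂/V₁).
Q = (3.68)(8.314)(619) ln(32/11.2) = 18939 × 1.05 = 19882 J.

Q ≈ 19.9 kJ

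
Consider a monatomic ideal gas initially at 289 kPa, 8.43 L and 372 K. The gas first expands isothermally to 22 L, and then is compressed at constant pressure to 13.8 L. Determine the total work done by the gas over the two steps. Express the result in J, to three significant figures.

W_total ≈ 1430 J

Step 1 (isothermal): W = P₁V₁ ln(V₂/V₁) = (2436) ln(22/8.43) = 2337 J.
After step 1: P = 110.7 kPa, V = 22 L, T = 372 K.
Step 2 (isobaric): W = PΔV = (110.7 kPa)(13.8 − 22 L) = -908.1 J.
W_total = 2337 − 908.1 = 1429 J.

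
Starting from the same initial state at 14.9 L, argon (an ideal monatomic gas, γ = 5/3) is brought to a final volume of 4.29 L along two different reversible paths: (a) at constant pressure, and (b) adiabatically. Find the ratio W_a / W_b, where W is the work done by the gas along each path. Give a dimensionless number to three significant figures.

W_a / W_b ≈ 0.367

Path (a) isobaric: W = P₁(V₂ − V₁) → W_a/(P₁V₁) = -0.7121.
Path (b) adiabatic: W = P₁V₁(1 − (V₁/V₂)^(γ−1))/(γ−1) → W_b/(P₁V₁) = -1.94.
W_a / W_b = -0.7121 / -1.94 = 0.367.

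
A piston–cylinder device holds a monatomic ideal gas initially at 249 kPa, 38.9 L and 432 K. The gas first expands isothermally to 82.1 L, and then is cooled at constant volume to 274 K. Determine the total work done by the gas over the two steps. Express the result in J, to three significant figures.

W_total ≈ 7230 J

Step 1 (isothermal): W = P₁V₁ ln(V₂/V₁) = (9686) ln(82.1/38.9) = 7235 J.
Step 2 (isochoric): W = 0 (constant volume).
W_total = 7235 + 0 = 7235 J.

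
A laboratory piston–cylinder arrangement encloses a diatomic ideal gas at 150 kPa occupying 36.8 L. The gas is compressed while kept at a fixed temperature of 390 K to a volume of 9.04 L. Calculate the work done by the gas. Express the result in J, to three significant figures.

W ≈ -7750 J

Isothermal: W = nRT ln(V₂/V₁) = P₁V₁ ln(V₂/V₁).
P₁V₁ = (150 kPa)(36.8 L) = 5520 J.
W = 5520 × ln(9.04/36.8) = 5520 × -1.404
W_by_gas = -7749 J.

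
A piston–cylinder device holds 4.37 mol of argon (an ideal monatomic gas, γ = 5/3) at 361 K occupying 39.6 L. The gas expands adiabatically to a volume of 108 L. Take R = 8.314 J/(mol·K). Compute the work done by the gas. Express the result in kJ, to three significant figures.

W ≈ 9.60 kJ

Adiabatic: TV^(γ−1) = const with γ = 5/3.
T₂ = T₁ (V₁/V₂)^(γ−1) = 361 × (39.6/108)^0.667 = 361 × 0.5123 = 184.9 K.
W_by = nCᵥ(T₁ − T₂) = (4.37)(12.47)(361 − 184.9) = 9595 J.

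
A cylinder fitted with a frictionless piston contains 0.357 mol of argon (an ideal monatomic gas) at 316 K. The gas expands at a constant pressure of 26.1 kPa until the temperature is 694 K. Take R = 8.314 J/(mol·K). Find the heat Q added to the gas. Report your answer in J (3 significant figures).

Isobaric: W = nRΔT = (0.357)(8.314)(378) = 1122 J.
ΔU = nCᵥΔT with Cᵥ = 3R/2: ΔU = (0.357)(12.47)(378) = 1683 J.
Q = ΔU + W = 1683 + 1122 = 2805 J.

Q ≈ 2800 J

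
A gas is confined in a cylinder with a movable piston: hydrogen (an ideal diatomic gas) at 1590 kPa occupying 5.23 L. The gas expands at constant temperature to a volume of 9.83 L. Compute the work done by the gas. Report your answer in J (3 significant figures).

W ≈ 5250 J

Isothermal: W = nRT ln(V₂/V₁) = P₁V₁ ln(V₂/V₁).
P₁V₁ = (1590 kPa)(5.23 L) = 8316 J.
W = 8316 × ln(9.83/5.23) = 8316 × 0.631
W_by_gas = 5247 J.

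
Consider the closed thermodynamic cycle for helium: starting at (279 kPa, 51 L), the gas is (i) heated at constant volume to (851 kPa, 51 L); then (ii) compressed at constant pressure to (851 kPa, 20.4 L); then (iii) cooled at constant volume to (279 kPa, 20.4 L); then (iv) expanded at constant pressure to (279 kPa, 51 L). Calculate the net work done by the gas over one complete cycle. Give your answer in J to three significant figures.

W_net ≈ -17500 J

Constant-volume legs do no work.
W(ii) = (851)(20.4 − 51) = -26041 J; W(iv) = (279)(51 − 20.4) = 8537 J.
W_net = -26041 + 8537 = -17503 J (the counter-clockwise enclosed area).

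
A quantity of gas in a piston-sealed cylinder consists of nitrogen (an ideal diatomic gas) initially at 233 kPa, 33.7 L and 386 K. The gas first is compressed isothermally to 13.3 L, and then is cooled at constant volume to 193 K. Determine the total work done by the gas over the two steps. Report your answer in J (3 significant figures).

Step 1 (isothermal): W = P₁V₁ ln(V₂/V₁) = (7852) ln(13.3/33.7) = -7300 J.
Step 2 (isochoric): W = 0 (constant volume).
W_total = -7300 + 0 = -7300 J.

W_total ≈ -7300 J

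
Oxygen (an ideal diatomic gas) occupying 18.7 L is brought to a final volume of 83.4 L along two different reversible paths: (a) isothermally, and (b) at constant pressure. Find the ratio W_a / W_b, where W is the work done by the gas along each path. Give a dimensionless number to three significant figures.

Path (a) isothermal: W = P₁V₁ ln(V₂/V₁) → W_a/(P₁V₁) = 1.495.
Path (b) isobaric: W = P₁(V₂ − V₁) → W_b/(P₁V₁) = 3.46.
W_a / W_b = 1.495 / 3.46 = 0.4321.

W_a / W_b ≈ 0.432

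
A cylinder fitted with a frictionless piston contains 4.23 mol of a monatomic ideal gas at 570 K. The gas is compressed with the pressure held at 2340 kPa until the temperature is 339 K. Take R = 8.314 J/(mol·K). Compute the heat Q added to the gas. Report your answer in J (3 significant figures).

Isobaric: W = nRΔT = (4.23)(8.314)(-231) = -8124 J.
ΔU = nCᵥΔT with Cᵥ = 3R/2: ΔU = (4.23)(12.47)(-231) = -12186 J.
Q = ΔU + W = -12186 − 8124 = -20310 J.

Q ≈ -20300 J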